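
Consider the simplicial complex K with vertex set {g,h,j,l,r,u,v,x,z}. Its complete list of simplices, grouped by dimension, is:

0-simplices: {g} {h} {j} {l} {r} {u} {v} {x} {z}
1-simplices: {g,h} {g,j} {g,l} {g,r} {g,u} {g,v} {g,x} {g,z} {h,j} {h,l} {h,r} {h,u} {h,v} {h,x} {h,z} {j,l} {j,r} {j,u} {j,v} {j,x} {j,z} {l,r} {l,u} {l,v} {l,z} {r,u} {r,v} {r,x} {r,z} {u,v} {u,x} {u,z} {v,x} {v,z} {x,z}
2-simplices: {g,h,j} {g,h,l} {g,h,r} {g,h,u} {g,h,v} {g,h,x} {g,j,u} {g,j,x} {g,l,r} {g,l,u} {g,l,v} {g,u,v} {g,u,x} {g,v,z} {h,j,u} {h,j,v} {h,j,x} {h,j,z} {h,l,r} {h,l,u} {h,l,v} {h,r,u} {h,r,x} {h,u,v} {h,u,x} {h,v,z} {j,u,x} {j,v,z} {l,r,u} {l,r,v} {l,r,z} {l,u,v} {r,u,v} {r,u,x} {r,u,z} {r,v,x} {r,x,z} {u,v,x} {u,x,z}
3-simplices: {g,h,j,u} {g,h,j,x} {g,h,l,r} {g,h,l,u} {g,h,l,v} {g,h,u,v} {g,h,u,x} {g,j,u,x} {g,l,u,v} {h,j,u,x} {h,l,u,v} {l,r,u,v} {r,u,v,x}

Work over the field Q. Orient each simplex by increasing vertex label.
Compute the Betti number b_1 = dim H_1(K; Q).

n_0=9 n_1=35 n_2=39 n_3=13  [Q]
∂1: piv[gh,gj,gl,gr,gu,gv,gx,gz] rk=8  ker:hj,hl,hr,hu,hv,hx,hz,jl,jr,ju,jv,jx,jz,lr,lu,lv,lz,ru,rv,rx,rz,uv,ux,uz,vx,vz,xz
∂2: piv[ghj,ghl,ghr,ghu,ghv,ghx,gju,gjx,glr,glu,glv,guv,gux,gvz,hjv,hjz,hru,hrx,hvz,lrv,lrz,ruz,rvx,rxz] rk=24  ker:hju,hjx,hlr,hlu,hlv,huv,hux,jux,jvz,lru,luv,ruv,rux,uvx,uxz
∂3: piv[ghju,ghjx,ghlr,ghlu,ghlv,ghuv,ghux,gjux,gluv,lruv,ruvx] rk=11  ker:hjux,hluv
b_1=(35−8)−24=3

b_1=3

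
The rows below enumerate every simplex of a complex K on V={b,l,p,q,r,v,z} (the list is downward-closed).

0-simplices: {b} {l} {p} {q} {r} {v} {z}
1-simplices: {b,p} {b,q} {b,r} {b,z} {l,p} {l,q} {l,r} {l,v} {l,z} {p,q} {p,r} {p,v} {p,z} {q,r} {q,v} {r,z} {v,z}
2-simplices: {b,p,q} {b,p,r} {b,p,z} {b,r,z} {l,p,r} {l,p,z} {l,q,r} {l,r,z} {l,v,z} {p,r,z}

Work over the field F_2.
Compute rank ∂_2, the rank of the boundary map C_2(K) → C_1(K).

rank∂_2=8

n_0=7 n_1=17 n_2=10  [Z2]
∂1: piv[bp,bq,br,bz,lp,lv] rk=6  ker:lq,lr,lz,pq,pr,pv,pz,qr,qv,rz,vz
∂2: piv[bpq,bpr,bpz,brz,lpr,lpz,lqr,lvz] rk=8  ker:lrz,prz
rk∂_2=8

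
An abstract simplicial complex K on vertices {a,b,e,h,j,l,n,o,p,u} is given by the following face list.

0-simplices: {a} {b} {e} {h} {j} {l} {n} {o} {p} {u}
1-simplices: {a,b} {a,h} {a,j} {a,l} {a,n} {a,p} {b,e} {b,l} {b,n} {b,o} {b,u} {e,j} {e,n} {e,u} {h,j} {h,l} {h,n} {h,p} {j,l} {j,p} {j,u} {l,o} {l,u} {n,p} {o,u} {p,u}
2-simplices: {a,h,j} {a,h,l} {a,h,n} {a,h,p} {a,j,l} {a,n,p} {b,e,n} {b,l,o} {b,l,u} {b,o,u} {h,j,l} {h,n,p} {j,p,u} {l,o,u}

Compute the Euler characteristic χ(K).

χ(K)=-2

n_0=10 n_1=26 n_2=14
χ=+10−26+14=-2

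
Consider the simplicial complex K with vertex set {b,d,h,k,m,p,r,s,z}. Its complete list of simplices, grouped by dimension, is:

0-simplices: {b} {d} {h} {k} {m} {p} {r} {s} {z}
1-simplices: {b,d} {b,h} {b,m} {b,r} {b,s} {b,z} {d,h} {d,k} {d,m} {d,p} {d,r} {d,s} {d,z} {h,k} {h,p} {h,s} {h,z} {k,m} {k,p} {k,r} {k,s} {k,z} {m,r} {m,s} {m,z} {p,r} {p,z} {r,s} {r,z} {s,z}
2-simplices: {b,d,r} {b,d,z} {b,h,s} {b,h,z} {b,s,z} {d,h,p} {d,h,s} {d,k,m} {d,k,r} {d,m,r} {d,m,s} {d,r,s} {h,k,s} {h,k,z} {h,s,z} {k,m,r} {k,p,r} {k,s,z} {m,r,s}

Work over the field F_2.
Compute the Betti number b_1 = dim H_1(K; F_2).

b_1=7

n_0=9 n_1=30 n_2=19  [Z2]
∂1: piv[bd,bh,bm,br,bs,bz,dk,dp] rk=8  ker:dh,dm,dr,ds,dz,hk,hp,hs,hz,km,kp,kr,ks,kz,mr,ms,mz,pr,pz,rs,rz,sz
∂2: piv[bdr,bdz,bhs,bhz,bsz,dhp,dhs,dkm,dkr,dmr,dms,drs,hks,hkz,kpr] rk=15  ker:hsz,kmr,ksz,mrs
b_1=(30−8)−15=7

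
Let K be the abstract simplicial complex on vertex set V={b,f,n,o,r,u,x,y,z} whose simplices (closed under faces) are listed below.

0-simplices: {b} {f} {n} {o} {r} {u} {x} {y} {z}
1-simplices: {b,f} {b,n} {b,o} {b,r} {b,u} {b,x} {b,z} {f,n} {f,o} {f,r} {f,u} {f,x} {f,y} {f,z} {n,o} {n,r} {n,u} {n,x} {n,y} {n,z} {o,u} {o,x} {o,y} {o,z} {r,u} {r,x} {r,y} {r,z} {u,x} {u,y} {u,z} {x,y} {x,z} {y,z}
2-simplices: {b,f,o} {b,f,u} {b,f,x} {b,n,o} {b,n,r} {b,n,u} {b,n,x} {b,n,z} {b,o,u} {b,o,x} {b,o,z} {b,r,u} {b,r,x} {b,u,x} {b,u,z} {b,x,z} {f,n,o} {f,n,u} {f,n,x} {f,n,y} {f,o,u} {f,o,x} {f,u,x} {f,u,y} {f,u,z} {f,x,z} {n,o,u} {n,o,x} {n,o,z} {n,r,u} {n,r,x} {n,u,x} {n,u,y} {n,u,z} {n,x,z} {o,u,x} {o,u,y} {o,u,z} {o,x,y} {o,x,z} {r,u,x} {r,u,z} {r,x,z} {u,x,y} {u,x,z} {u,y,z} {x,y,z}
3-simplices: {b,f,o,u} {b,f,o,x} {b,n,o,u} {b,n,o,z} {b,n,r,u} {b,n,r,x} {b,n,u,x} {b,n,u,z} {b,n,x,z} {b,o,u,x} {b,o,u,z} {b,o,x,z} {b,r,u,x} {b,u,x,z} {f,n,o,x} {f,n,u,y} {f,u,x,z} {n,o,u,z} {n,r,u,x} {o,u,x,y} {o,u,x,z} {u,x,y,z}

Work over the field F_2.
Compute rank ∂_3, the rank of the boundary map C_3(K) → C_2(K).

n_0=9 n_1=34 n_2=47 n_3=22  [Z2]
∂1: piv[bf,bn,bo,br,bu,bx,bz,fy] rk=8  ker:fn,fo,fr,fu,fx,fz,no,nr,nu,nx,ny,nz,ou,ox,oy,oz,ru,rx,ry,rz,ux,uy,uz,xy,xz,yz
∂2: piv[bfo,bfu,bfx,bno,bnr,bnu,bnx,bnz,bou,box,boz,bru,brx,bux,buz,bxz,fno,fny,fuy,fuz,ouy,oxy,ruz,uyz] rk=24  ker:fnu,fnx,fou,fox,fux,fxz,nou,nox,noz,nru,nrx,nux,nuy,nuz,nxz,oux,ouz,oxz,rux,rxz,uxy,uxz,xyz
∂3: piv[bfou,bfox,bnou,bnoz,bnru,bnrx,bnux,bnuz,bnxz,boux,bouz,boxz,brux,buxz,fnox,fnuy,fuxz,ouxy,uxyz] rk=19  ker:nouz,nrux,ouxz
rk∂_3=19

rank∂_3=19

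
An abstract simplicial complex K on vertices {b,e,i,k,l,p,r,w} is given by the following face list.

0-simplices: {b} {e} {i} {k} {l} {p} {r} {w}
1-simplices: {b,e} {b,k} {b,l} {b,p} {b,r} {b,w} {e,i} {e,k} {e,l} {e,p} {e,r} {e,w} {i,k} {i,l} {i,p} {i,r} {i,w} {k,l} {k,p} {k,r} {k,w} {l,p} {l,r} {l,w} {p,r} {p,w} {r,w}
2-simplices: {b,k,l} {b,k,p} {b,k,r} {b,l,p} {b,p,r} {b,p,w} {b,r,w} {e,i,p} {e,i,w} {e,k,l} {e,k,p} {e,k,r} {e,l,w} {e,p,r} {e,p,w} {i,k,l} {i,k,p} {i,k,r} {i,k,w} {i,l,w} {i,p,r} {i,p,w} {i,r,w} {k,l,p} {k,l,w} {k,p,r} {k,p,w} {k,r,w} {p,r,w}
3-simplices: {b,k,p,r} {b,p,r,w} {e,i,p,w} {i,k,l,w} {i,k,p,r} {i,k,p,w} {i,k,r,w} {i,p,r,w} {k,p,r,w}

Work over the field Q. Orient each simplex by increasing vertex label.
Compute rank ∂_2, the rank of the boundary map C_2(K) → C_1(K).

n_0=8 n_1=27 n_2=29 n_3=9  [Q]
∂1: piv[be,bk,bl,bp,br,bw,ei] rk=7  ker:ek,el,ep,er,ew,ik,il,ip,ir,iw,kl,kp,kr,kw,lp,lr,lw,pr,pw,rw
∂2: piv[bkl,bkp,bkr,blp,bpr,bpw,brw,eip,eiw,ekl,ekp,ekr,elw,epw,ikl,ikp,ikr,ikw] rk=18  ker:epr,ilw,ipr,ipw,irw,klp,klw,kpr,kpw,krw,prw
∂3: piv[bkpr,bprw,eipw,iklw,ikpr,ikpw,ikrw,iprw] rk=8  ker:kprw
rk∂_2=18

rank∂_2=18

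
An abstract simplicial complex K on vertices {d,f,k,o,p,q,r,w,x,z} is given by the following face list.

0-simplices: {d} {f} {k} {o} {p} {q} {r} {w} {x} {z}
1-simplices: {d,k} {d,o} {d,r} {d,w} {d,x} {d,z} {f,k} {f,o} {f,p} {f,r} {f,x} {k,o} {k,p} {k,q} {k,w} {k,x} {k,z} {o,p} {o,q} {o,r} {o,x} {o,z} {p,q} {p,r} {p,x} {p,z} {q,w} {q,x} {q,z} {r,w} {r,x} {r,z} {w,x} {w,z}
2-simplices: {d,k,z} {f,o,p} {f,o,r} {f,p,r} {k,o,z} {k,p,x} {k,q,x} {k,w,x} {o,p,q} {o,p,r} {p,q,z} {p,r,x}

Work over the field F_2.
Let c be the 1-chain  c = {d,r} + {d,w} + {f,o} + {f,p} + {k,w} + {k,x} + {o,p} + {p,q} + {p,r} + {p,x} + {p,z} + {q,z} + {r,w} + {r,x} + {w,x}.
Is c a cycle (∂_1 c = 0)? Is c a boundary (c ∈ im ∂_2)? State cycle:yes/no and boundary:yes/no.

cycle:yes boundary:no

n_0=10 n_1=34 n_2=12  [Z2]
∂1: piv[dk,do,dr,dw,dx,dz,fk,fp,kq] rk=9  ker:fo,fr,fx,ko,kp,kw,kx,kz,op,oq,or,ox,oz,pq,pr,px,pz,qw,qx,qz,rw,rx,rz,wx,wz
∂2: piv[dkz,fop,for,fpr,koz,kpx,kqx,kwx,opq,pqz,prx] rk=11  ker:opr
∂1c = 0
c vs im∂2: residual ≠ 0 ⇒ not boundary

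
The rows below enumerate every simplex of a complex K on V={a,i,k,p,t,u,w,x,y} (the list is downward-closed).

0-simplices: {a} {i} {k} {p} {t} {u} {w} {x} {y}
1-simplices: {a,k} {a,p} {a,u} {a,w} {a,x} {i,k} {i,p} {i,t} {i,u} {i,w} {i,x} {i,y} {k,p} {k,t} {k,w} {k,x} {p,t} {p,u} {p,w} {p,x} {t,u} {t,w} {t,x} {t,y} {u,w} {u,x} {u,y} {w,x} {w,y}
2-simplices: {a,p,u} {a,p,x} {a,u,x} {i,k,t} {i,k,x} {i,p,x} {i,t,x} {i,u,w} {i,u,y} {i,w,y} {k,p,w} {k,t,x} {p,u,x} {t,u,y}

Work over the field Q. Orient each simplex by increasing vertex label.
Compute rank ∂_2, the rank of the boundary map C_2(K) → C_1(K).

n_0=9 n_1=29 n_2=14  [Q]
∂1: piv[ak,ap,au,aw,ax,ik,it,iy] rk=8  ker:ip,iu,iw,ix,kp,kt,kw,kx,pt,pu,pw,px,tu,tw,tx,ty,uw,ux,uy,wx,wy
∂2: piv[apu,apx,aux,ikt,ikx,ipx,itx,iuw,iuy,iwy,kpw,tuy] rk=12  ker:ktx,pux
rk∂_2=12

rank∂_2=12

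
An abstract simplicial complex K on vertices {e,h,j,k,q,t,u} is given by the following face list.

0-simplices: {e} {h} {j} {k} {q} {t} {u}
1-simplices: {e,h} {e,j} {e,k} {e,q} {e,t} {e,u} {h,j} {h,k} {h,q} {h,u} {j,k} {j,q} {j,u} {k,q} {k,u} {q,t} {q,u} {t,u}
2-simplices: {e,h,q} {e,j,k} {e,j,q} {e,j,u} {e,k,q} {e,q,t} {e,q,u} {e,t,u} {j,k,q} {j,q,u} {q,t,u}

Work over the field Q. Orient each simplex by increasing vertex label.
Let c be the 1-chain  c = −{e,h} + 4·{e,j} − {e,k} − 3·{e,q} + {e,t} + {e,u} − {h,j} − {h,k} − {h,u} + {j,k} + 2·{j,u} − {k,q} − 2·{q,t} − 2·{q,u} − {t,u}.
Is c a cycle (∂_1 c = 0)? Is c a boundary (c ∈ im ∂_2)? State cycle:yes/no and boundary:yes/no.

n_0=7 n_1=18 n_2=11  [Q]
∂1: piv[eh,ej,ek,eq,et,eu] rk=6  ker:hj,hk,hq,hu,jk,jq,ju,kq,ku,qt,qu,tu
∂2: piv[ehq,ejk,ejq,eju,ekq,eqt,equ,etu] rk=8  ker:jkq,jqu,qtu
∂1c = −{e} + 2·{h} − {u}

cycle:no boundary:no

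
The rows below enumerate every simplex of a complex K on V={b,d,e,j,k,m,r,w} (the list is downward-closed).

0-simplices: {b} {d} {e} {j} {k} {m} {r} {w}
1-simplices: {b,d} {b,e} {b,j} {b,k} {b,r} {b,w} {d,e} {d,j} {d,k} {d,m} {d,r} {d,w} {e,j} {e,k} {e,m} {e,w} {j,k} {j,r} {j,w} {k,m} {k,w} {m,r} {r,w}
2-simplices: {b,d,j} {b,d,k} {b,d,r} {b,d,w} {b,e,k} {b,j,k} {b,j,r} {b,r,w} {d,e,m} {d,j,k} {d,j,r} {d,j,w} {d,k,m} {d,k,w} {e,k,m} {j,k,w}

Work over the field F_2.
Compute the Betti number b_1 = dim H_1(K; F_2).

b_1=3

n_0=8 n_1=23 n_2=16  [Z2]
∂1: piv[bd,be,bj,bk,br,bw,dm] rk=7  ker:de,dj,dk,dr,dw,ej,ek,em,ew,jk,jr,jw,km,kw,mr,rw
∂2: piv[bdj,bdk,bdr,bdw,bek,bjk,bjr,brw,dem,djw,dkm,dkw,ekm] rk=13  ker:djk,djr,jkw
b_1=(23−7)−13=3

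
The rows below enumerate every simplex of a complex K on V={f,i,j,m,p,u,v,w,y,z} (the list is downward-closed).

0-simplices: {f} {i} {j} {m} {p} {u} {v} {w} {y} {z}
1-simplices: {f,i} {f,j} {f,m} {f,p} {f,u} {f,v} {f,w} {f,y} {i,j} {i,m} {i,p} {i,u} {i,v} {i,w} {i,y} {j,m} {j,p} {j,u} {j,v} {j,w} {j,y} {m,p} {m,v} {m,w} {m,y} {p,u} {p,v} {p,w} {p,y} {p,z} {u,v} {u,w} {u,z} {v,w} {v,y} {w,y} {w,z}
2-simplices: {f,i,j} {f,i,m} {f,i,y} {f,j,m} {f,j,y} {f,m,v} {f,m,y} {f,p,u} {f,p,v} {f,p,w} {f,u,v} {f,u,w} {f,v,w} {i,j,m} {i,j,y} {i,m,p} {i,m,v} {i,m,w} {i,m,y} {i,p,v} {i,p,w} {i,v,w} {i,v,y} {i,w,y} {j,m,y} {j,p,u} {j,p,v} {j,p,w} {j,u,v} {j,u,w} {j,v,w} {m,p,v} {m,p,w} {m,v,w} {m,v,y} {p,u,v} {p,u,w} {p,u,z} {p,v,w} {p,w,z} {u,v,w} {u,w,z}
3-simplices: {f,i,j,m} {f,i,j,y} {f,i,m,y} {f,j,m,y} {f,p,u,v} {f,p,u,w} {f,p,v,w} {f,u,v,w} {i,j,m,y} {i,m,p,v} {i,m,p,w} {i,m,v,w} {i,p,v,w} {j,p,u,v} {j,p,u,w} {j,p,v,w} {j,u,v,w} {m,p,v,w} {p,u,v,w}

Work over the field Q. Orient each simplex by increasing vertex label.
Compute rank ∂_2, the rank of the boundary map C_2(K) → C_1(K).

rank∂_2=25

n_0=10 n_1=37 n_2=42 n_3=19  [Q]
∂1: piv[fi,fj,fm,fp,fu,fv,fw,fy,pz] rk=9  ker:ij,im,ip,iu,iv,iw,iy,jm,jp,ju,jv,jw,jy,mp,mv,mw,my,pu,pv,pw,py,uv,uw,uz,vw,vy,wy,wz
∂2: piv[fij,fim,fiy,fjm,fjy,fmv,fmy,fpu,fpv,fpw,fuv,fuw,fvw,imp,imv,imw,ipv,ipw,ivy,iwy,jpu,jpv,jpw,puz,pwz] rk=25  ker:ijm,ijy,imy,ivw,jmy,juv,juw,jvw,mpv,mpw,mvw,mvy,puv,puw,pvw,uvw,uwz
∂3: piv[fijm,fijy,fimy,fjmy,fpuv,fpuw,fpvw,fuvw,impv,impw,imvw,ipvw,jpuv,jpuw,jpvw] rk=15  ker:ijmy,juvw,mpvw,puvw
rk∂_2=25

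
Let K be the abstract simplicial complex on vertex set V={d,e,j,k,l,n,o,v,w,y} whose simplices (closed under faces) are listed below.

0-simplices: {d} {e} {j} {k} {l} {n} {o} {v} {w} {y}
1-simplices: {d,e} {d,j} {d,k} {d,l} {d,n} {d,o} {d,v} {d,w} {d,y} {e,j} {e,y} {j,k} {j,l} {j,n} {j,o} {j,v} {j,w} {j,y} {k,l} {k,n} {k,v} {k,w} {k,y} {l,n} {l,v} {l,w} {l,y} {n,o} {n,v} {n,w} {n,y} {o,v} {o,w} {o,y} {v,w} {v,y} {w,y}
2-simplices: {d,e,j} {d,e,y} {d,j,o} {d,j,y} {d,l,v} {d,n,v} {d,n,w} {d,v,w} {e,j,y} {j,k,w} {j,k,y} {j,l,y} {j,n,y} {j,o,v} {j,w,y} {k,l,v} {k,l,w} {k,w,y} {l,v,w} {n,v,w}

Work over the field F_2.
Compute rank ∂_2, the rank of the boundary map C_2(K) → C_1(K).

n_0=10 n_1=37 n_2=20  [Z2]
∂1: piv[de,dj,dk,dl,dn,do,dv,dw,dy] rk=9  ker:ej,ey,jk,jl,jn,jo,jv,jw,jy,kl,kn,kv,kw,ky,ln,lv,lw,ly,no,nv,nw,ny,ov,ow,oy,vw,vy,wy
∂2: piv[dej,dey,djo,djy,dlv,dnv,dnw,dvw,jkw,jky,jly,jny,jov,jwy,klv,klw,lvw] rk=17  ker:ejy,kwy,nvw
rk∂_2=17

rank∂_2=17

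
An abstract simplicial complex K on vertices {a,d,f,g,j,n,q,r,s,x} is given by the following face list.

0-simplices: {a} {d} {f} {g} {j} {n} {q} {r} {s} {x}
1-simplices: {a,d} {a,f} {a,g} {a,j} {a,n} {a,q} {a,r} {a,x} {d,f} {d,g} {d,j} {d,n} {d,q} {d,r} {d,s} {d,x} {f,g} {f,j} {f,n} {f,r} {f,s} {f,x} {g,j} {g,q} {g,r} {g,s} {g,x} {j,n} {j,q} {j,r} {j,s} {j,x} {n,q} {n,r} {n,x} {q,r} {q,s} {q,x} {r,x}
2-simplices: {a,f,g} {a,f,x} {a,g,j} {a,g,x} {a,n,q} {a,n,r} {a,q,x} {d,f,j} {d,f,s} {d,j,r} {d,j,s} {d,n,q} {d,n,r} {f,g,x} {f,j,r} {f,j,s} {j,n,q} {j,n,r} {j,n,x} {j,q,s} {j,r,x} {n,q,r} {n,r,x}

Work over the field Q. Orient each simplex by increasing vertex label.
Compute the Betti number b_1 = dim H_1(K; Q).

n_0=10 n_1=39 n_2=23  [Q]
∂1: piv[ad,af,ag,aj,an,aq,ar,ax,ds] rk=9  ker:df,dg,dj,dn,dq,dr,dx,fg,fj,fn,fr,fs,fx,gj,gq,gr,gs,gx,jn,jq,jr,js,jx,nq,nr,nx,qr,qs,qx,rx
∂2: piv[afg,afx,agj,agx,anq,anr,aqx,dfj,dfs,djr,djs,dnq,dnr,fjr,jnq,jnr,jnx,jqs,jrx,nqr] rk=20  ker:fgx,fjs,nrx
b_1=(39−9)−20=10

b_1=10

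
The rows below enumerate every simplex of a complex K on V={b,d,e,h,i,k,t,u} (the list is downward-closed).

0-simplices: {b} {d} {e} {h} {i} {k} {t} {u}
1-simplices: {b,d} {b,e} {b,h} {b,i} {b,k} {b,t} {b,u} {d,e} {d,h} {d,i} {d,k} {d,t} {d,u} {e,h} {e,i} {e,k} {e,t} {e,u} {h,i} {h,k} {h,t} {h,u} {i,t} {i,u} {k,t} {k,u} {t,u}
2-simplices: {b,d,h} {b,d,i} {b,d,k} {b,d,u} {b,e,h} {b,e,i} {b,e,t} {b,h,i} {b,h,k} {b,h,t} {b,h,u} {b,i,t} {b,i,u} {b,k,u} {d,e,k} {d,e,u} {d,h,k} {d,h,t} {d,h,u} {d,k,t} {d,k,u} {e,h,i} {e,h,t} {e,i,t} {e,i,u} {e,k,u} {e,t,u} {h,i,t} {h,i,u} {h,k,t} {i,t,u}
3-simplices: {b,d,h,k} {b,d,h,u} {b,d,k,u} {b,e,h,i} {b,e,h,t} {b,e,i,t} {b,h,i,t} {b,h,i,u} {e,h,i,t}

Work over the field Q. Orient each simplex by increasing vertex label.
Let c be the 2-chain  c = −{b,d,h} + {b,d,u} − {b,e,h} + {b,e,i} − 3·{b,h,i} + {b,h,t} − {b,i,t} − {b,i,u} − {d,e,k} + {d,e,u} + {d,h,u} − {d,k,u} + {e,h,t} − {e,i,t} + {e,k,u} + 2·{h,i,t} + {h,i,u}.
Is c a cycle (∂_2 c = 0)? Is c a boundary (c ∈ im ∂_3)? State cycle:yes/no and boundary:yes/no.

cycle:yes boundary:no

n_0=8 n_1=27 n_2=31 n_3=9  [Q]
∂1: piv[bd,be,bh,bi,bk,bt,bu] rk=7  ker:de,dh,di,dk,dt,du,eh,ei,ek,et,eu,hi,hk,ht,hu,it,iu,kt,ku,tu
∂2: piv[bdh,bdi,bdk,bdu,beh,bei,bet,bhi,bhk,bht,bhu,bit,biu,bku,dek,deu,dht,dkt,eiu,etu] rk=20  ker:dhk,dhu,dku,ehi,eht,eit,eku,hit,hiu,hkt,itu
∂3: piv[bdhk,bdhu,bdku,behi,beht,beit,bhit,bhiu] rk=8  ker:ehit
∂2c = 0
c vs im∂3: residual ≠ 0 ⇒ not boundary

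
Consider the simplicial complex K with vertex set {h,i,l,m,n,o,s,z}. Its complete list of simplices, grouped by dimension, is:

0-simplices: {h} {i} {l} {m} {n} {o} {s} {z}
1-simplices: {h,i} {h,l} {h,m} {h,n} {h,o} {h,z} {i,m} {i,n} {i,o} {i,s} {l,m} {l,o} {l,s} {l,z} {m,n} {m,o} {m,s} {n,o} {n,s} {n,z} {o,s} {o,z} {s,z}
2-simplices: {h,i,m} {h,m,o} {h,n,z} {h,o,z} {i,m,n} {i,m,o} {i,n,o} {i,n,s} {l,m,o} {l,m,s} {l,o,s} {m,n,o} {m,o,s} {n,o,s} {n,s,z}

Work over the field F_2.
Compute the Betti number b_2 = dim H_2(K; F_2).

n_0=8 n_1=23 n_2=15  [Z2]
∂1: piv[hi,hl,hm,hn,ho,hz,is] rk=7  ker:im,in,io,lm,lo,ls,lz,mn,mo,ms,no,ns,nz,os,oz,sz
∂2: piv[him,hmo,hnz,hoz,imn,imo,ino,ins,lmo,lms,los,nos,nsz] rk=13  ker:mno,mos
b_2=(15−13)−0=2

b_2=2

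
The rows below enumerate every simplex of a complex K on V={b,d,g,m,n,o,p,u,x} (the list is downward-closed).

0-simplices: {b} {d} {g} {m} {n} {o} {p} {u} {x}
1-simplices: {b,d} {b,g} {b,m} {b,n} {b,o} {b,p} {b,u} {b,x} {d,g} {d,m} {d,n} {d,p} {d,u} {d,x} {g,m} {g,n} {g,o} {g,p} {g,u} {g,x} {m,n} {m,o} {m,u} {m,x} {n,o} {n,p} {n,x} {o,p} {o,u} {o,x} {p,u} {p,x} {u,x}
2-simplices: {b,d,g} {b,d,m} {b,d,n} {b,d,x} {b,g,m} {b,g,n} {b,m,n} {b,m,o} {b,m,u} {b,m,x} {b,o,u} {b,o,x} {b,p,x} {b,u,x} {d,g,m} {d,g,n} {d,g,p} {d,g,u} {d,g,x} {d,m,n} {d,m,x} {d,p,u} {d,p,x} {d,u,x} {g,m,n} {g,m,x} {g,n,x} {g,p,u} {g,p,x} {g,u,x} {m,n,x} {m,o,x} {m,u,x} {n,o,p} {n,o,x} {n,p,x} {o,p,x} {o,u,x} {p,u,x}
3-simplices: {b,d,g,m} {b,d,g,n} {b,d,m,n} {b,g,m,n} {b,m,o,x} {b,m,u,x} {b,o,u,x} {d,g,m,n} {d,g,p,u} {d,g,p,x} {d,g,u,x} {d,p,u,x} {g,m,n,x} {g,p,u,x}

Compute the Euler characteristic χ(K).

n_0=9 n_1=33 n_2=39 n_3=14
χ=+9−33+39−14=1

χ(K)=1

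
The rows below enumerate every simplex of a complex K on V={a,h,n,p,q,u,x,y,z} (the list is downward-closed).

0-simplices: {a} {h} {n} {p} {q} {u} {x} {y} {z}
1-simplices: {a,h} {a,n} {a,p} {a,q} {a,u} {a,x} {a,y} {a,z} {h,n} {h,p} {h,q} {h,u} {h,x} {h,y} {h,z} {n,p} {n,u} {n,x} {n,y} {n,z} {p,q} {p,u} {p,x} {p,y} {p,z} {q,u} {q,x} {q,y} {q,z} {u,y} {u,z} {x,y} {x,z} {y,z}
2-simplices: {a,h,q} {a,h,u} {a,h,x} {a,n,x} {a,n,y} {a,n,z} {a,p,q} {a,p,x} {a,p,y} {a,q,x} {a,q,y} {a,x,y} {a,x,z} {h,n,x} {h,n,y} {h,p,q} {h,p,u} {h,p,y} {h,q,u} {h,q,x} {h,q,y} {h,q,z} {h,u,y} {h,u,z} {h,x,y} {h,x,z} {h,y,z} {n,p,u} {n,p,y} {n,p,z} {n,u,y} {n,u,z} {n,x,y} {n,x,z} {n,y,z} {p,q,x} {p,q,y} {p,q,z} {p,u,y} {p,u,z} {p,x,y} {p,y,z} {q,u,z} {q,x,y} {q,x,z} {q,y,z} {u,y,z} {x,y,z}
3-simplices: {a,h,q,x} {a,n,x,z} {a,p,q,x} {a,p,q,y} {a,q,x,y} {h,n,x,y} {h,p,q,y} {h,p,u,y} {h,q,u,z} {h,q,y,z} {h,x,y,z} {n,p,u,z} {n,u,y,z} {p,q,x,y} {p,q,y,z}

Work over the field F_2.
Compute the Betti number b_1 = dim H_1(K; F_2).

b_1=0

n_0=9 n_1=34 n_2=48 n_3=15  [Z2]
∂1: piv[ah,an,ap,aq,au,ax,ay,az] rk=8  ker:hn,hp,hq,hu,hx,hy,hz,np,nu,nx,ny,nz,pq,pu,px,py,pz,qu,qx,qy,qz,uy,uz,xy,xz,yz
∂2: piv[ahq,ahu,ahx,anx,any,anz,apq,apx,apy,aqx,aqy,axy,axz,hnx,hny,hpq,hpu,hqu,hqz,huy,huz,hxz,hyz,npu,npy,npz] rk=26  ker:hpy,hqx,hqy,hxy,nuy,nuz,nxy,nxz,nyz,pqx,pqy,pqz,puy,puz,pxy,pyz,quz,qxy,qxz,qyz,uyz,xyz
∂3: piv[ahqx,anxz,apqx,apqy,aqxy,hnxy,hpqy,hpuy,hquz,hqyz,hxyz,npuz,nuyz,pqxy,pqyz] rk=15
b_1=(34−8)−26=0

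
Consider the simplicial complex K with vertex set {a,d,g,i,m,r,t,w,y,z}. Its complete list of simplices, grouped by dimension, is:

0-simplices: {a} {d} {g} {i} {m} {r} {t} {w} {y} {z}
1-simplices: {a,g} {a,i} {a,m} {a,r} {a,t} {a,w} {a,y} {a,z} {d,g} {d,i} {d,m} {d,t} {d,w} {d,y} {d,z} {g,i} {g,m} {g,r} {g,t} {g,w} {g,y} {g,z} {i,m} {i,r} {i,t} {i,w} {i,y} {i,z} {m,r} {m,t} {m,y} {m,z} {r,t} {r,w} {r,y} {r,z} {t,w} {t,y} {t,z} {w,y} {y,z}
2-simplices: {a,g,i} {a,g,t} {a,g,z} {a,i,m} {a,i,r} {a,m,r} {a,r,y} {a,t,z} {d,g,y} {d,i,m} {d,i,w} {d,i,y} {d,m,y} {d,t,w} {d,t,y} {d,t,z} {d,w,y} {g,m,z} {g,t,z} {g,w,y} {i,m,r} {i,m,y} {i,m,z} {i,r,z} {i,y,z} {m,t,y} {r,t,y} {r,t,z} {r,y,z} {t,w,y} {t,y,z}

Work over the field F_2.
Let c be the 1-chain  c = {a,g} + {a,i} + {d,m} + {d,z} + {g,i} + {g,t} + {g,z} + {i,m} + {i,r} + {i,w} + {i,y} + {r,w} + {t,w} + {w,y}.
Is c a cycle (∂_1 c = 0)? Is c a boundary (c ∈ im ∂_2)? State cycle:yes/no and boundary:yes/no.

cycle:yes boundary:no

n_0=10 n_1=41 n_2=31  [Z2]
∂1: piv[ag,ai,am,ar,at,aw,ay,az,dg] rk=9  ker:di,dm,dt,dw,dy,dz,gi,gm,gr,gt,gw,gy,gz,im,ir,it,iw,iy,iz,mr,mt,my,mz,rt,rw,ry,rz,tw,ty,tz,wy,yz
∂2: piv[agi,agt,agz,aim,air,amr,ary,atz,dgy,dim,diw,diy,dmy,dtw,dty,dtz,dwy,gmz,gwy,imz,irz,iyz,mty,rty,rtz,ryz] rk=26  ker:gtz,imr,imy,twy,tyz
∂1c = 0
c vs im∂2: residual ≠ 0 ⇒ not boundary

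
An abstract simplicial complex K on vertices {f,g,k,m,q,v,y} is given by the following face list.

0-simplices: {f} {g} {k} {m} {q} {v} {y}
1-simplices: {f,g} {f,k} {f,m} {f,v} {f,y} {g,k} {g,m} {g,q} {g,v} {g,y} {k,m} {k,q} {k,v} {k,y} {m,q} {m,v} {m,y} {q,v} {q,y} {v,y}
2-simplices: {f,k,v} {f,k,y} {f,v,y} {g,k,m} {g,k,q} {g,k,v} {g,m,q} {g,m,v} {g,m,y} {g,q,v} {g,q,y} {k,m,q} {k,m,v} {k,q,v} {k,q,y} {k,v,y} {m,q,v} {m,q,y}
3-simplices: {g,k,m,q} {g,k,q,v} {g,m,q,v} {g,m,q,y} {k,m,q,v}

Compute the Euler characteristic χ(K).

χ(K)=0

n_0=7 n_1=20 n_2=18 n_3=5
χ=+7−20+18−5=0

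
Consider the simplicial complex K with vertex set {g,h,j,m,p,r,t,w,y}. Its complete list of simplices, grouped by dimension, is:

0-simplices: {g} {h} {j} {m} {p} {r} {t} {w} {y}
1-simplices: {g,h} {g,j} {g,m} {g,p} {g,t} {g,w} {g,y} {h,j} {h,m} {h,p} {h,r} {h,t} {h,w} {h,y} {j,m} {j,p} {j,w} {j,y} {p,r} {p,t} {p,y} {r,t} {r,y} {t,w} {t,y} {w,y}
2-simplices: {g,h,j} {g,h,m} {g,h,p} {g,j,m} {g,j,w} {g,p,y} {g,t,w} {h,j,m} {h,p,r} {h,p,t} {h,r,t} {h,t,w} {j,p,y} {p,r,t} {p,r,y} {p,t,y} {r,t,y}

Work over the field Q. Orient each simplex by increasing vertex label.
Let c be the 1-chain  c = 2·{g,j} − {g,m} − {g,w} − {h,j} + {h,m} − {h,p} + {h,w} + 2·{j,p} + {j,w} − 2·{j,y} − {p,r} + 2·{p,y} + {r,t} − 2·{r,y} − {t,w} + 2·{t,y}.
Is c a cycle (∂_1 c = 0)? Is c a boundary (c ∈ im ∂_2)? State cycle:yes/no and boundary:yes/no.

n_0=9 n_1=26 n_2=17  [Q]
∂1: piv[gh,gj,gm,gp,gt,gw,gy,hr] rk=8  ker:hj,hm,hp,ht,hw,hy,jm,jp,jw,jy,pr,pt,py,rt,ry,tw,ty,wy
∂2: piv[ghj,ghm,ghp,gjm,gjw,gpy,gtw,hpr,hpt,hrt,htw,jpy,pry,pty] rk=14  ker:hjm,prt,rty
∂1c = 0
c vs im∂2: reduces to 0 ⇒ boundary

cycle:yes boundary:yes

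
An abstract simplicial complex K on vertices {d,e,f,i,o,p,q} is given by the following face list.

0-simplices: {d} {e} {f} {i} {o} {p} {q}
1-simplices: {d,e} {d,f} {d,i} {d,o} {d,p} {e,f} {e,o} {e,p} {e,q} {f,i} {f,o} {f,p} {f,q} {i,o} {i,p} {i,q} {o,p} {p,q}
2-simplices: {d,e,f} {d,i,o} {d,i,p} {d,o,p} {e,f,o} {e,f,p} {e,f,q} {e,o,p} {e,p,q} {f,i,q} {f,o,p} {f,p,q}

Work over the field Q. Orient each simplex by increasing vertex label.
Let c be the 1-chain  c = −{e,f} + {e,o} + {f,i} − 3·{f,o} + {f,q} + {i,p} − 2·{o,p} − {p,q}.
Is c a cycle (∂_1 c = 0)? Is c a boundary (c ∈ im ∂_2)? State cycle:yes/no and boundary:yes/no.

cycle:yes boundary:no

n_0=7 n_1=18 n_2=12  [Q]
∂1: piv[de,df,di,do,dp,eq] rk=6  ker:ef,eo,ep,fi,fo,fp,fq,io,ip,iq,op,pq
∂2: piv[def,dio,dip,dop,efo,efp,efq,eop,epq,fiq] rk=10  ker:fop,fpq
∂1c = 0
c vs im∂2: residual ≠ 0 ⇒ not boundary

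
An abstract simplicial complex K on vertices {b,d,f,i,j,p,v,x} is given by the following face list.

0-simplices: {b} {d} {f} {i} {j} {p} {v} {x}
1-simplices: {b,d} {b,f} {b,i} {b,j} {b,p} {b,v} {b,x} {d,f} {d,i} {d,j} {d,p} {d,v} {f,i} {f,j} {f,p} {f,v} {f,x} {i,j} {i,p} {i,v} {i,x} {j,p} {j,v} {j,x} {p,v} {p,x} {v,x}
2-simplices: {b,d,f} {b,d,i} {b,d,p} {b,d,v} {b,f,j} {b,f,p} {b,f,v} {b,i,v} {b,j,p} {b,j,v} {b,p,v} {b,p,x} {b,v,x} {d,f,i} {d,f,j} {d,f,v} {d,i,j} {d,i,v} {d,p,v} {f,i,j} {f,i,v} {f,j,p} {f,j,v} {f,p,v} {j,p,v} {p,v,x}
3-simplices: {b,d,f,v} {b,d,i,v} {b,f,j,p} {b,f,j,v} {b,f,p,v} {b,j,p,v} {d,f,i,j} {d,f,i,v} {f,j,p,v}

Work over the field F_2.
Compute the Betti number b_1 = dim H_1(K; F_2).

n_0=8 n_1=27 n_2=26 n_3=9  [Z2]
∂1: piv[bd,bf,bi,bj,bp,bv,bx] rk=7  ker:df,di,dj,dp,dv,fi,fj,fp,fv,fx,ij,ip,iv,ix,jp,jv,jx,pv,px,vx
∂2: piv[bdf,bdi,bdp,bdv,bfj,bfp,bfv,biv,bjp,bjv,bpv,bpx,bvx,dfi,dfj,dij] rk=16  ker:dfv,div,dpv,fij,fiv,fjp,fjv,fpv,jpv,pvx
∂3: piv[bdfv,bdiv,bfjp,bfjv,bfpv,bjpv,dfij,dfiv] rk=8  ker:fjpv
b_1=(27−7)−16=4

b_1=4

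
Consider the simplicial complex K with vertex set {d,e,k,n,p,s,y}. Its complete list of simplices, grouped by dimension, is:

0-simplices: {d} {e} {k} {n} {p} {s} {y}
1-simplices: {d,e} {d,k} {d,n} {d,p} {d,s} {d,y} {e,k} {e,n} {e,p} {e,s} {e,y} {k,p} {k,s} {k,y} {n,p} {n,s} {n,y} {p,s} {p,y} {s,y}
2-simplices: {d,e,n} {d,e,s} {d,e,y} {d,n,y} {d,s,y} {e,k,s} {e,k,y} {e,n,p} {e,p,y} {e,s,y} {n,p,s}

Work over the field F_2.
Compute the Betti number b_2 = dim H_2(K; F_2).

n_0=7 n_1=20 n_2=11  [Z2]
∂1: piv[de,dk,dn,dp,ds,dy] rk=6  ker:ek,en,ep,es,ey,kp,ks,ky,np,ns,ny,ps,py,sy
∂2: piv[den,des,dey,dny,dsy,eks,eky,enp,epy,nps] rk=10  ker:esy
b_2=(11−10)−0=1

b_2=1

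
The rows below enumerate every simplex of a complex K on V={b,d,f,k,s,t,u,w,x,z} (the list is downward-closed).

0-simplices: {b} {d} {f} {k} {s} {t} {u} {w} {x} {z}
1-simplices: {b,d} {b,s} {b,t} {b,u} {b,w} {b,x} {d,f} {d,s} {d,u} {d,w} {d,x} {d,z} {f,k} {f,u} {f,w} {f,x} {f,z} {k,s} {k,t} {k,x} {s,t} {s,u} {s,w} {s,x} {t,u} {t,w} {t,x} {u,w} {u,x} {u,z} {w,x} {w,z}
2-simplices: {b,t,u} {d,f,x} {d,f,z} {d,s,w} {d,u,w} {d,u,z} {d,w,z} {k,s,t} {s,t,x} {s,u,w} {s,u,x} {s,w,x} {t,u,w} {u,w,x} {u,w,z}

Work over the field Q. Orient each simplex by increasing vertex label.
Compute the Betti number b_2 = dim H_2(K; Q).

b_2=2

n_0=10 n_1=32 n_2=15  [Q]
∂1: piv[bd,bs,bt,bu,bw,bx,df,dz,fk] rk=9  ker:ds,du,dw,dx,fu,fw,fx,fz,ks,kt,kx,st,su,sw,sx,tu,tw,tx,uw,ux,uz,wx,wz
∂2: piv[btu,dfx,dfz,dsw,duw,duz,dwz,kst,stx,suw,sux,swx,tuw] rk=13  ker:uwx,uwz
b_2=(15−13)−0=2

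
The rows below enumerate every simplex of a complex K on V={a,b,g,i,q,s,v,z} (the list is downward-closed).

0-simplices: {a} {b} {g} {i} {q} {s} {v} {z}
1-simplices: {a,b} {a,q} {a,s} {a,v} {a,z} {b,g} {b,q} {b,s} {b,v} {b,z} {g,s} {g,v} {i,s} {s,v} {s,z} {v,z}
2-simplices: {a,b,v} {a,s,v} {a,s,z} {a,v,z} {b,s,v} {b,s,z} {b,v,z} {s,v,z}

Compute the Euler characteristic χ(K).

n_0=8 n_1=16 n_2=8
χ=+8−16+8=0

χ(K)=0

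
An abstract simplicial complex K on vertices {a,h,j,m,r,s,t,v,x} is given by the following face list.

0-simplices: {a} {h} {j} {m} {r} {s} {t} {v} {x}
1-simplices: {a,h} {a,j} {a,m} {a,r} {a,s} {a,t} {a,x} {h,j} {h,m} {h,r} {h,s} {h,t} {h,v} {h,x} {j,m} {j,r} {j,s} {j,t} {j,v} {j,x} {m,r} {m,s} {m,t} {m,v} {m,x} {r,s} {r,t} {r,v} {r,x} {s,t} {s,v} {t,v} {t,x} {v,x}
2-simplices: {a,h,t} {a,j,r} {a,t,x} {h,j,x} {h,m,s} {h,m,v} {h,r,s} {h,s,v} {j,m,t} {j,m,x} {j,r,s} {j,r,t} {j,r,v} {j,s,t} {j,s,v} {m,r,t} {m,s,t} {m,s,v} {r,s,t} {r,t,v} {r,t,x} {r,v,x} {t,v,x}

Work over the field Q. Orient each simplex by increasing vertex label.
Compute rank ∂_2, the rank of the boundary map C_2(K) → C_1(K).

n_0=9 n_1=34 n_2=23  [Q]
∂1: piv[ah,aj,am,ar,as,at,ax,hv] rk=8  ker:hj,hm,hr,hs,ht,hx,jm,jr,js,jt,jv,jx,mr,ms,mt,mv,mx,rs,rt,rv,rx,st,sv,tv,tx,vx
∂2: piv[aht,ajr,atx,hjx,hms,hmv,hrs,hsv,jmt,jmx,jrs,jrt,jrv,jst,jsv,mrt,mst,rtv,rtx,rvx] rk=20  ker:msv,rst,tvx
rk∂_2=20

rank∂_2=20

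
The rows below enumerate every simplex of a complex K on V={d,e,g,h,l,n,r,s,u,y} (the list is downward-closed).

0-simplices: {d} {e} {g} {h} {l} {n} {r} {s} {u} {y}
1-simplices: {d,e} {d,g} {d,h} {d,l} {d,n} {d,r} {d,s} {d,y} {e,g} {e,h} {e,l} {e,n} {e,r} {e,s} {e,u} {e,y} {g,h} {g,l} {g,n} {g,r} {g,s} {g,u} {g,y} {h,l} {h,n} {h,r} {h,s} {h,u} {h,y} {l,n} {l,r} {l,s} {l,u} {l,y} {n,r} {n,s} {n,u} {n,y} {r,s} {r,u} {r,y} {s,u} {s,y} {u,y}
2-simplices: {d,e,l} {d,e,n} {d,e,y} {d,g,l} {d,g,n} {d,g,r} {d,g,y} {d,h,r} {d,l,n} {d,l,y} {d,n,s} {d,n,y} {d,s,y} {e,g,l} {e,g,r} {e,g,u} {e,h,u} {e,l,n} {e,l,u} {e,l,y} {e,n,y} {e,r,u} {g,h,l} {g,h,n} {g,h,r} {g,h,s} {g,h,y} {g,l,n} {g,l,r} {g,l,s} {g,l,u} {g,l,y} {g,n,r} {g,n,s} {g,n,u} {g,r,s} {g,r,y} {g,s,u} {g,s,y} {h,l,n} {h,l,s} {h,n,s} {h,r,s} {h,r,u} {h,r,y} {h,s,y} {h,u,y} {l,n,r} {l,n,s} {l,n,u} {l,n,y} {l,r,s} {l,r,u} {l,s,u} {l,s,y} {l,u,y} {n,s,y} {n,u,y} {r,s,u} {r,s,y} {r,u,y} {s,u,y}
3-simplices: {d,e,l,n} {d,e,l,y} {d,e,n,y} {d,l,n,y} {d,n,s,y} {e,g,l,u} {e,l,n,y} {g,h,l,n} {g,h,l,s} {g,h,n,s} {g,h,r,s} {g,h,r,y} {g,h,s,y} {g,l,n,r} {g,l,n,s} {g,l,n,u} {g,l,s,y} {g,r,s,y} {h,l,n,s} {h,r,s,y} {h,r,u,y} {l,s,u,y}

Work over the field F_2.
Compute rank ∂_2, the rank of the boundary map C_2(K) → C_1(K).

rank∂_2=34

n_0=10 n_1=44 n_2=62 n_3=22  [Z2]
∂1: piv[de,dg,dh,dl,dn,dr,ds,dy,eu] rk=9  ker:eg,eh,el,en,er,es,ey,gh,gl,gn,gr,gs,gu,gy,hl,hn,hr,hs,hu,hy,ln,lr,ls,lu,ly,nr,ns,nu,ny,rs,ru,ry,su,sy,uy
∂2: piv[del,den,dey,dgl,dgn,dgr,dgy,dhr,dln,dly,dns,dny,dsy,egl,egr,egu,ehu,elu,eru,ghl,ghn,ghr,ghs,ghy,glr,gls,gnr,gns,gnu,grs,gry,gsu,hru,huy] rk=34  ker:eln,ely,eny,gln,glu,gly,gsy,hln,hls,hns,hrs,hry,hsy,lnr,lns,lnu,lny,lrs,lru,lsu,lsy,luy,nsy,nuy,rsu,rsy,ruy,suy
∂3: piv[deln,dely,deny,dlny,dnsy,eglu,ghln,ghls,ghns,ghrs,ghry,ghsy,glnr,glns,glnu,glsy,grsy,hruy,lsuy] rk=19  ker:elny,hlns,hrsy
rk∂_2=34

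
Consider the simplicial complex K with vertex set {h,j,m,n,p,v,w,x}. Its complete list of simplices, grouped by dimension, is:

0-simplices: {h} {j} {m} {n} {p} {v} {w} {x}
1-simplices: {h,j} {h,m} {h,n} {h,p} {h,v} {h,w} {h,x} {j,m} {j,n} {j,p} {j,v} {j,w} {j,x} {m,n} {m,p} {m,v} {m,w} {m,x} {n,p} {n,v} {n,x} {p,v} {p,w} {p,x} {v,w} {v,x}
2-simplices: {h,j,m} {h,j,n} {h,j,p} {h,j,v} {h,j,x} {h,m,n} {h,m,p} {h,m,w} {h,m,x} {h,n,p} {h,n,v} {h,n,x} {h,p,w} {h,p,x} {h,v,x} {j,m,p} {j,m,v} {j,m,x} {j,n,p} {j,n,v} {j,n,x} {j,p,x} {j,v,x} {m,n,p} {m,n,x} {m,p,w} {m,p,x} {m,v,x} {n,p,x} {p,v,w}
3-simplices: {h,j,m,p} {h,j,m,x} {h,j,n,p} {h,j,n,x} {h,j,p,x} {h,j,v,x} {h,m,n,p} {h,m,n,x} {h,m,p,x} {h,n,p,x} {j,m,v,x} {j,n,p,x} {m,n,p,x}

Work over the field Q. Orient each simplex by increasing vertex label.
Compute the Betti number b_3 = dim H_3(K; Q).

b_3=2

n_0=8 n_1=26 n_2=30 n_3=13  [Q]
∂1: piv[hj,hm,hn,hp,hv,hw,hx] rk=7  ker:jm,jn,jp,jv,jw,jx,mn,mp,mv,mw,mx,np,nv,nx,pv,pw,px,vw,vx
∂2: piv[hjm,hjn,hjp,hjv,hjx,hmn,hmp,hmw,hmx,hnp,hnv,hnx,hpw,hpx,hvx,jmv,pvw] rk=17  ker:jmp,jmx,jnp,jnv,jnx,jpx,jvx,mnp,mnx,mpw,mpx,mvx,npx
∂3: piv[hjmp,hjmx,hjnp,hjnx,hjpx,hjvx,hmnp,hmnx,hmpx,hnpx,jmvx] rk=11  ker:jnpx,mnpx
b_3=(13−11)−0=2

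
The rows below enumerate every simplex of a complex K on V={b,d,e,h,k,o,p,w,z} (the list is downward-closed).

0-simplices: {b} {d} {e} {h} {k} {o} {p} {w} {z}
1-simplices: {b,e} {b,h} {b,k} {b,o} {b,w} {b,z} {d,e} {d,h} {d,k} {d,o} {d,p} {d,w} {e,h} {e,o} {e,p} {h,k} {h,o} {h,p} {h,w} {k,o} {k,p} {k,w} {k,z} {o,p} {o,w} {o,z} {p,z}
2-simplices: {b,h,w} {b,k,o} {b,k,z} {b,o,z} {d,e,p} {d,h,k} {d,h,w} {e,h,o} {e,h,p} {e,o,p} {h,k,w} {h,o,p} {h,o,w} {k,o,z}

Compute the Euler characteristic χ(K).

n_0=9 n_1=27 n_2=14
χ=+9−27+14=-4

χ(K)=-4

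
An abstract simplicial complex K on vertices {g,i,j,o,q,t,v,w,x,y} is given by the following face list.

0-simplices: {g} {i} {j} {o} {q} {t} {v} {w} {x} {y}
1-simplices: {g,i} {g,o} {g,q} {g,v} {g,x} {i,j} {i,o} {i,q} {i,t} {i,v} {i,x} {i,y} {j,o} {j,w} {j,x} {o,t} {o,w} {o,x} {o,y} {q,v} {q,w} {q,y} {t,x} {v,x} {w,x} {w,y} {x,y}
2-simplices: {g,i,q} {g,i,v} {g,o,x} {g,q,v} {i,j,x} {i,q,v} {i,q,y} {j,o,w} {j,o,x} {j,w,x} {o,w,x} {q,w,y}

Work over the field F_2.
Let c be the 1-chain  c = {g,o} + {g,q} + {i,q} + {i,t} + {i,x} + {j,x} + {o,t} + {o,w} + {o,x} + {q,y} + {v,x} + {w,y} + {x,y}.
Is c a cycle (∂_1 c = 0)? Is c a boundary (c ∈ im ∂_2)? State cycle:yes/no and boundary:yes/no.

n_0=10 n_1=27 n_2=12  [Z2]
∂1: piv[gi,go,gq,gv,gx,ij,it,iy,jw] rk=9  ker:io,iq,iv,ix,jo,jx,ot,ow,ox,oy,qv,qw,qy,tx,vx,wx,wy,xy
∂2: piv[giq,giv,gox,gqv,ijx,iqy,jow,jox,jwx,qwy] rk=10  ker:iqv,owx
∂1c = {i} + {j} + {q} + {v} + {x} + {y}

cycle:no boundary:no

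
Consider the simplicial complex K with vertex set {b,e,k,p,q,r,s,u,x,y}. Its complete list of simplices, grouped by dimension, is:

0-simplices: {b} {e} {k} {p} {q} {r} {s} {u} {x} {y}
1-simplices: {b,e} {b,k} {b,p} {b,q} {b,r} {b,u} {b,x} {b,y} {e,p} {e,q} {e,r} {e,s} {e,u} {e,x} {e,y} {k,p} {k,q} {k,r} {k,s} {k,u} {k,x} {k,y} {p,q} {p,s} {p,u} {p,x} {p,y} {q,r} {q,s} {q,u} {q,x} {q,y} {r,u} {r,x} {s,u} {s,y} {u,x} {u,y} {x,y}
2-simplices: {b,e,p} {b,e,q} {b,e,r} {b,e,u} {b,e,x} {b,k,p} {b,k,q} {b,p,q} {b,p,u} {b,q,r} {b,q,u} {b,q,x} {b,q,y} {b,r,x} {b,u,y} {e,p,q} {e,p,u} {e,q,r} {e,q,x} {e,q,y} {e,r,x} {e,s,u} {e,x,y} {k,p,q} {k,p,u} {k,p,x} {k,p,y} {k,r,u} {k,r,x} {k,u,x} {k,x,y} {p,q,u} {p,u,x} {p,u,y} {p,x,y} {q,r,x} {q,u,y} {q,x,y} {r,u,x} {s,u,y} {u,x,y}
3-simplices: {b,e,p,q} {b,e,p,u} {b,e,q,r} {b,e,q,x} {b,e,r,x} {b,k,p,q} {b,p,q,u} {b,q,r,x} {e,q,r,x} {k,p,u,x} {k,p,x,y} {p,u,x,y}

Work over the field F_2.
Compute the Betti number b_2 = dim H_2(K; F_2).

n_0=10 n_1=39 n_2=41 n_3=12  [Z2]
∂1: piv[be,bk,bp,bq,br,bu,bx,by,es] rk=9  ker:ep,eq,er,eu,ex,ey,kp,kq,kr,ks,ku,kx,ky,pq,ps,pu,px,py,qr,qs,qu,qx,qy,ru,rx,su,sy,ux,uy,xy
∂2: piv[bep,beq,ber,beu,bex,bkp,bkq,bpq,bpu,bqr,bqu,bqx,bqy,brx,buy,eqy,esu,exy,kpu,kpx,kpy,kru,krx,kux,kxy,puy,suy] rk=27  ker:epq,epu,eqr,eqx,erx,kpq,pqu,pux,pxy,qrx,quy,qxy,rux,uxy
∂3: piv[bepq,bepu,beqr,beqx,berx,bkpq,bpqu,bqrx,kpux,kpxy,puxy] rk=11  ker:eqrx
b_2=(41−27)−11=3

b_2=3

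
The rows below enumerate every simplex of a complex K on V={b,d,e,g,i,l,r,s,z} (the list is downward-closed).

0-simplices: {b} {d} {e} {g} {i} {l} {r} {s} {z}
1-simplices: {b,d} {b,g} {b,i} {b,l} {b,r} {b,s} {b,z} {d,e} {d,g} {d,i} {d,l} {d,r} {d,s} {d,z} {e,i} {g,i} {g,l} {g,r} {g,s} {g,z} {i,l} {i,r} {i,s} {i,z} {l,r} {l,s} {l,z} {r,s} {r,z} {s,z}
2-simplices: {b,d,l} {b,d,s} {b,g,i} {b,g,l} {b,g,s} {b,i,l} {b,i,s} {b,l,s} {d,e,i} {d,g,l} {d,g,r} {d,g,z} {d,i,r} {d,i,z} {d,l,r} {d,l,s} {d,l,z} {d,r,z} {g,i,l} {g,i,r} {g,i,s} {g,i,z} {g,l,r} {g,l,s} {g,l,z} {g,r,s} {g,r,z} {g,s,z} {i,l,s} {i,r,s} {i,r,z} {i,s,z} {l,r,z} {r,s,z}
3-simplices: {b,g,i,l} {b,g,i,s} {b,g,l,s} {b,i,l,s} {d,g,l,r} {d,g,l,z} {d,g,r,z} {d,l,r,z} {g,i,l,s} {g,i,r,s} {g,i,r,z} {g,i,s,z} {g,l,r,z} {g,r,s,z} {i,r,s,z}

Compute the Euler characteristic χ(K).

n_0=9 n_1=30 n_2=34 n_3=15
χ=+9−30+34−15=-2

χ(K)=-2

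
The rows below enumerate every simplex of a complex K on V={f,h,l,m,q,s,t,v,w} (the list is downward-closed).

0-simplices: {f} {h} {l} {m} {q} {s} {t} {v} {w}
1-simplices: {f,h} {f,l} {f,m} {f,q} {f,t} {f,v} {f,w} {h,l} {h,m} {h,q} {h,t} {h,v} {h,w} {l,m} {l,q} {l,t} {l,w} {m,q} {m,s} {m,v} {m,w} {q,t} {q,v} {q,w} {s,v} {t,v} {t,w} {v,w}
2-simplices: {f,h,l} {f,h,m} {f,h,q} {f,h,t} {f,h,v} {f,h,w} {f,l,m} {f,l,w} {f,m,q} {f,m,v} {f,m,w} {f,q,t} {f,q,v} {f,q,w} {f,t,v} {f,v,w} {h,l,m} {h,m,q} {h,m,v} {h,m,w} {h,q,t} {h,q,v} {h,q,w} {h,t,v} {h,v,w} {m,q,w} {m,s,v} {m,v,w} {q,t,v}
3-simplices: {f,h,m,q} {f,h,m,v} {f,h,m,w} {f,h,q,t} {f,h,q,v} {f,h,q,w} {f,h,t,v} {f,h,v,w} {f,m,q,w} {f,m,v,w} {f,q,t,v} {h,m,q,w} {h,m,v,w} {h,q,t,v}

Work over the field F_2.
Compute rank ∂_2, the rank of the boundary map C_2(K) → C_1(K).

rank∂_2=17

n_0=9 n_1=28 n_2=29 n_3=14  [Z2]
∂1: piv[fh,fl,fm,fq,ft,fv,fw,ms] rk=8  ker:hl,hm,hq,ht,hv,hw,lm,lq,lt,lw,mq,mv,mw,qt,qv,qw,sv,tv,tw,vw
∂2: piv[fhl,fhm,fhq,fht,fhv,fhw,flm,flw,fmq,fmv,fmw,fqt,fqv,fqw,ftv,fvw,msv] rk=17  ker:hlm,hmq,hmv,hmw,hqt,hqv,hqw,htv,hvw,mqw,mvw,qtv
∂3: piv[fhmq,fhmv,fhmw,fhqt,fhqv,fhqw,fhtv,fhvw,fmqw,fmvw,fqtv] rk=11  ker:hmqw,hmvw,hqtv
rk∂_2=17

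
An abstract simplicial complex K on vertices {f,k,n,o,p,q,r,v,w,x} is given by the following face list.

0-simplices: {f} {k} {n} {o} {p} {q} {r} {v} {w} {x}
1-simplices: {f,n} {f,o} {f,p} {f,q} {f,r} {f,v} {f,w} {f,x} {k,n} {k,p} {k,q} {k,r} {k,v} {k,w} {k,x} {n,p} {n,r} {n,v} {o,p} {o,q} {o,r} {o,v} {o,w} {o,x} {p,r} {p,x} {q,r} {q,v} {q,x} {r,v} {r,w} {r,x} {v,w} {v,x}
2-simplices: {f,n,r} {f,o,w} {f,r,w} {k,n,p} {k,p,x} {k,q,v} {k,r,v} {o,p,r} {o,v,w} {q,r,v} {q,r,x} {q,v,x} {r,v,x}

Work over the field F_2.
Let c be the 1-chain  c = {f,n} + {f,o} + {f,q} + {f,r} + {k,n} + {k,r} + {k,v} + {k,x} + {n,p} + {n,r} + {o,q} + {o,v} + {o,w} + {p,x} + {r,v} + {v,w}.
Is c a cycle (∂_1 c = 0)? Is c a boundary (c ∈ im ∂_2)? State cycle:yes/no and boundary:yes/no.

cycle:yes boundary:no

n_0=10 n_1=34 n_2=13  [Z2]
∂1: piv[fn,fo,fp,fq,fr,fv,fw,fx,kn] rk=9  ker:kp,kq,kr,kv,kw,kx,np,nr,nv,op,oq,or,ov,ow,ox,pr,px,qr,qv,qx,rv,rw,rx,vw,vx
∂2: piv[fnr,fow,frw,knp,kpx,kqv,krv,opr,ovw,qrv,qrx,qvx] rk=12  ker:rvx
∂1c = 0
c vs im∂2: residual ≠ 0 ⇒ not boundary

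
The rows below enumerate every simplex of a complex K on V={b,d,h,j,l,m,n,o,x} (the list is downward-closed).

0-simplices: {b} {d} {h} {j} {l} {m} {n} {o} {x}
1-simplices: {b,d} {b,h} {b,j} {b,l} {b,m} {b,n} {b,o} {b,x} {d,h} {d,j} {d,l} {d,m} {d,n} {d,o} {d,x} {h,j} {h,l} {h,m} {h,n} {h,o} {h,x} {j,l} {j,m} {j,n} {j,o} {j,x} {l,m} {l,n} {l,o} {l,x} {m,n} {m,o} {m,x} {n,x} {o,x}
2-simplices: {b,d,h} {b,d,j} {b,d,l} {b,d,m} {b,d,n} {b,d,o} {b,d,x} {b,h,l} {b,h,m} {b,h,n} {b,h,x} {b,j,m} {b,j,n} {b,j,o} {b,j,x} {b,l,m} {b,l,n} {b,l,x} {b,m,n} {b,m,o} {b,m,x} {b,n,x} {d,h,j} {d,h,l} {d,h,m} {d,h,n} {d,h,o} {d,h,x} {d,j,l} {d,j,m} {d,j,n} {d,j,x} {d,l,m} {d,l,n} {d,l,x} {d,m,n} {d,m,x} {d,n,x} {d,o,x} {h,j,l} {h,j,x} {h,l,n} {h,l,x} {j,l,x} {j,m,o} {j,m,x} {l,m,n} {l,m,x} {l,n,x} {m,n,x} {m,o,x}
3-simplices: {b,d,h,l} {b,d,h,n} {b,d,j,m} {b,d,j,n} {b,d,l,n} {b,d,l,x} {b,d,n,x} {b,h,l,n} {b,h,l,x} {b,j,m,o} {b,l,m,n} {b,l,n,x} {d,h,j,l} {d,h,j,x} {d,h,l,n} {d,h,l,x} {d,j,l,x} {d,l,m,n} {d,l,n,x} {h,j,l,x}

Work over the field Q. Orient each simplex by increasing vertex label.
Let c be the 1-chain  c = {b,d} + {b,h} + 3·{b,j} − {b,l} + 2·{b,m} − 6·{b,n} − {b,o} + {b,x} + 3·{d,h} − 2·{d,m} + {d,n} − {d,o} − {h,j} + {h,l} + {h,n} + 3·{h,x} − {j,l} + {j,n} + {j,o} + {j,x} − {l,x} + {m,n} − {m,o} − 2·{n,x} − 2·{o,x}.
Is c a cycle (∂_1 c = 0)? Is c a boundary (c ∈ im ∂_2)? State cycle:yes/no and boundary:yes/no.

n_0=9 n_1=35 n_2=51 n_3=20  [Q]
∂1: piv[bd,bh,bj,bl,bm,bn,bo,bx] rk=8  ker:dh,dj,dl,dm,dn,do,dx,hj,hl,hm,hn,ho,hx,jl,jm,jn,jo,jx,lm,ln,lo,lx,mn,mo,mx,nx,ox
∂2: piv[bdh,bdj,bdl,bdm,bdn,bdo,bdx,bhl,bhm,bhn,bhx,bjm,bjn,bjo,bjx,blm,bln,blx,bmn,bmo,bmx,bnx,dhj,dho,djl,dox] rk=26  ker:dhl,dhm,dhn,dhx,djm,djn,djx,dlm,dln,dlx,dmn,dmx,dnx,hjl,hjx,hln,hlx,jlx,jmo,jmx,lmn,lmx,lnx,mnx,mox
∂3: piv[bdhl,bdhn,bdjm,bdjn,bdln,bdlx,bdnx,bhln,bhlx,bjmo,blmn,blnx,dhjl,dhjx,dhlx,djlx,dlmn] rk=17  ker:dhln,dlnx,hjlx
∂1c = 0
c vs im∂2: reduces to 0 ⇒ boundary

cycle:yes boundary:yes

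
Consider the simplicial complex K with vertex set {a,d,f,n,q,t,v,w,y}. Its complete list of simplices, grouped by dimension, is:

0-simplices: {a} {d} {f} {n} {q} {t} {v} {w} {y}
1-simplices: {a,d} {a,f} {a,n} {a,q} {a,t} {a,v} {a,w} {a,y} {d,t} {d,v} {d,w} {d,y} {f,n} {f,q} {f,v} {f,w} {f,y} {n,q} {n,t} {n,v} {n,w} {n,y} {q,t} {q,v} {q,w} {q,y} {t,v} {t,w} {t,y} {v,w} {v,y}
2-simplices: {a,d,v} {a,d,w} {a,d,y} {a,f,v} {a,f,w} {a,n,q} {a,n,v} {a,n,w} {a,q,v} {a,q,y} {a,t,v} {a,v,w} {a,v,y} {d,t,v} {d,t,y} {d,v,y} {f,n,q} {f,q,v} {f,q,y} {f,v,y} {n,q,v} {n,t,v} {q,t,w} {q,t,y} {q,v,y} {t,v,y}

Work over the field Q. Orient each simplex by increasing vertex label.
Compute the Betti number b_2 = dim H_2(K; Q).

b_2=5

n_0=9 n_1=31 n_2=26  [Q]
∂1: piv[ad,af,an,aq,at,av,aw,ay] rk=8  ker:dt,dv,dw,dy,fn,fq,fv,fw,fy,nq,nt,nv,nw,ny,qt,qv,qw,qy,tv,tw,ty,vw,vy
∂2: piv[adv,adw,ady,afv,afw,anq,anv,anw,aqv,aqy,atv,avw,avy,dtv,dty,fnq,fqv,fqy,ntv,qtw,qty] rk=21  ker:dvy,fvy,nqv,qvy,tvy
b_2=(26−21)−0=5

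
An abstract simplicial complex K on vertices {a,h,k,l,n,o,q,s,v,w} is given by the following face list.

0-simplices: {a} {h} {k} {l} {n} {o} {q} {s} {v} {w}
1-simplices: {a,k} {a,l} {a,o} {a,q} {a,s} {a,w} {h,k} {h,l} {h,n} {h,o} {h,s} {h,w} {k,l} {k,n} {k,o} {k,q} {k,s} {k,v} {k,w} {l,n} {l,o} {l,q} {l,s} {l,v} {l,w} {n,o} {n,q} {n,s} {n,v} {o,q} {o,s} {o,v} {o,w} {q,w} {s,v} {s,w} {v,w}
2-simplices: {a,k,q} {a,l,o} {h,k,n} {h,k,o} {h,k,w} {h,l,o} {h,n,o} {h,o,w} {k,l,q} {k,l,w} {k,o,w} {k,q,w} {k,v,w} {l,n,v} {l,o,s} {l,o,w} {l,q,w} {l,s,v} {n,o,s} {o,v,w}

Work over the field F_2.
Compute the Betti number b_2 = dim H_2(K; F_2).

b_2=2

n_0=10 n_1=37 n_2=20  [Z2]
∂1: piv[ak,al,ao,aq,as,aw,hk,hn,kv] rk=9  ker:hl,ho,hs,hw,kl,kn,ko,kq,ks,kw,ln,lo,lq,ls,lv,lw,no,nq,ns,nv,oq,os,ov,ow,qw,sv,sw,vw
∂2: piv[akq,alo,hkn,hko,hkw,hlo,hno,how,klq,klw,kqw,kvw,lnv,los,low,lsv,nos,ovw] rk=18  ker:kow,lqw
b_2=(20−18)−0=2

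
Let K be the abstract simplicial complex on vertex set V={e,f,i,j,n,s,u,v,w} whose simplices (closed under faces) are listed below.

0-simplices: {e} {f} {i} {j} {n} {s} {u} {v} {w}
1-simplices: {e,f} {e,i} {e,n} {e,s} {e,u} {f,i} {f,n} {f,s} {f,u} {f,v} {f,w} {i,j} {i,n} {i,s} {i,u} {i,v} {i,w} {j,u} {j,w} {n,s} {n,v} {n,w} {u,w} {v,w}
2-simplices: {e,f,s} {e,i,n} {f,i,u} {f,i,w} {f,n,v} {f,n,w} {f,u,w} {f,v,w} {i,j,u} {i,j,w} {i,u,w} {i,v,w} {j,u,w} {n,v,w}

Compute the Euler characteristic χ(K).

n_0=9 n_1=24 n_2=14
χ=+9−24+14=-1

χ(K)=-1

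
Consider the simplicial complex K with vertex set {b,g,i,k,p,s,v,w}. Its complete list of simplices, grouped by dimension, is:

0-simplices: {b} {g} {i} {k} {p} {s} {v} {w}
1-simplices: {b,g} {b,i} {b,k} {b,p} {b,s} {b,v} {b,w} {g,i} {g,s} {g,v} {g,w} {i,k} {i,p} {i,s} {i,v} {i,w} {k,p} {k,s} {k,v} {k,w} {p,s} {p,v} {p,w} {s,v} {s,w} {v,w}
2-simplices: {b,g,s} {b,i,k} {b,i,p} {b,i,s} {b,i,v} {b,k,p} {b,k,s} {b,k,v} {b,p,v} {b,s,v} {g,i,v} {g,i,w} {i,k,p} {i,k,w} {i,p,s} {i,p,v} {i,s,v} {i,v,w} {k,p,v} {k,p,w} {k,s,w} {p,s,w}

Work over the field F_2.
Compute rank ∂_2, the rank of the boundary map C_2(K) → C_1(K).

rank∂_2=17

n_0=8 n_1=26 n_2=22  [Z2]
∂1: piv[bg,bi,bk,bp,bs,bv,bw] rk=7  ker:gi,gs,gv,gw,ik,ip,is,iv,iw,kp,ks,kv,kw,ps,pv,pw,sv,sw,vw
∂2: piv[bgs,bik,bip,bis,biv,bkp,bks,bkv,bpv,bsv,giv,giw,ikw,ips,ivw,kpw,ksw] rk=17  ker:ikp,ipv,isv,kpv,psw
rk∂_2=17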